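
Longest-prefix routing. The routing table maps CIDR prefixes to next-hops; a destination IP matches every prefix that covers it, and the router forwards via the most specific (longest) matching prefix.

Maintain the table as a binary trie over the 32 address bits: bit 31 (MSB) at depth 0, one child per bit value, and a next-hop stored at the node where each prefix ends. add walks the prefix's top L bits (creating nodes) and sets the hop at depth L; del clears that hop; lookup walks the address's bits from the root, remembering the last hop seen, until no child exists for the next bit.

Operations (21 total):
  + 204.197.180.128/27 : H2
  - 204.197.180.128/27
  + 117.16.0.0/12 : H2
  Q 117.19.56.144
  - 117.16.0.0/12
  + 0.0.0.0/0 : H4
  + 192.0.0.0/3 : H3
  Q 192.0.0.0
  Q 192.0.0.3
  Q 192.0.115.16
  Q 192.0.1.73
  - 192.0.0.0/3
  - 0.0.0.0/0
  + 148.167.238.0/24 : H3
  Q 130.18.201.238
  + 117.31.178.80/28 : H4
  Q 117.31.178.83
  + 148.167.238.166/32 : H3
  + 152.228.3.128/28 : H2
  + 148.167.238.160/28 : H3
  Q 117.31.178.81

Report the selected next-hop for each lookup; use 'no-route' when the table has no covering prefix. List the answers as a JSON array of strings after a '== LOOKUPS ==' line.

Apply in order:
  add 204.197.180.128/27 -> H2 at depth 27
  del 204.197.180.128/27 (clear depth 27)
  add 117.16.0.0/12 -> H2 at depth 12
  lookup 117.19.56.144: bits 011101010001 walk d0:-→d1:-→d2:-→d3:-→d4:-→d5:-→d6:-→d7:-→d8:-→d9:-→d10:-→d11:-→d12:H2 -> H2
  del 117.16.0.0/12 (clear depth 12)
  add 0.0.0.0/0 -> H4 at depth 0
  add 192.0.0.0/3 -> H3 at depth 3
  lookup 192.0.0.0: bits 1100 walk d0:H4→d1:-→d2:-→d3:H3→d4:- -> H3
  lookup 192.0.0.3: bits 1100 walk d0:H4→d1:-→d2:-→d3:H3→d4:- -> H3
  lookup 192.0.115.16: bits 1100 walk d0:H4→d1:-→d2:-→d3:H3→d4:- -> H3
  lookup 192.0.1.73: bits 1100 walk d0:H4→d1:-→d2:-→d3:H3→d4:- -> H3
  del 192.0.0.0/3 (clear depth 3)
  del 0.0.0.0/0 (clear depth 0)
  add 148.167.238.0/24 -> H3 at depth 24
  lookup 130.18.201.238: bits 100 walk d0:-→d1:-→d2:-→d3:- -> no-route
  add 117.31.178.80/28 -> H4 at depth 28
  lookup 117.31.178.83: bits 0111010100011111101100100101 walk d0:-→d1:-→d2:-→d3:-→d4:-→d5:-→d6:-→d7:-→d8:-→d9:-→d10:-→d11:-→d12:-→d13:-→d14:-→d15:-→d16:-→d17:-→d18:-→d19:-→d20:-→d21:-→d22:-→d23:-→d24:-→d25:-→d26:-→d27:-→d28:H4 -> H4
  add 148.167.238.166/32 -> H3 at depth 32
  add 152.228.3.128/28 -> H2 at depth 28
  add 148.167.238.160/28 -> H3 at depth 28
  lookup 117.31.178.81: bits 0111010100011111101100100101 walk d0:-→d1:-→d2:-→d3:-→d4:-→d5:-→d6:-→d7:-→d8:-→d9:-→d10:-→d11:-→d12:-→d13:-→d14:-→d15:-→d16:-→d17:-→d18:-→d19:-→d20:-→d21:-→d22:-→d23:-→d24:-→d25:-→d26:-→d27:-→d28:H4 -> H4

== LOOKUPS ==
["H2","H3","H3","H3","H3","no-route","H4","H4"]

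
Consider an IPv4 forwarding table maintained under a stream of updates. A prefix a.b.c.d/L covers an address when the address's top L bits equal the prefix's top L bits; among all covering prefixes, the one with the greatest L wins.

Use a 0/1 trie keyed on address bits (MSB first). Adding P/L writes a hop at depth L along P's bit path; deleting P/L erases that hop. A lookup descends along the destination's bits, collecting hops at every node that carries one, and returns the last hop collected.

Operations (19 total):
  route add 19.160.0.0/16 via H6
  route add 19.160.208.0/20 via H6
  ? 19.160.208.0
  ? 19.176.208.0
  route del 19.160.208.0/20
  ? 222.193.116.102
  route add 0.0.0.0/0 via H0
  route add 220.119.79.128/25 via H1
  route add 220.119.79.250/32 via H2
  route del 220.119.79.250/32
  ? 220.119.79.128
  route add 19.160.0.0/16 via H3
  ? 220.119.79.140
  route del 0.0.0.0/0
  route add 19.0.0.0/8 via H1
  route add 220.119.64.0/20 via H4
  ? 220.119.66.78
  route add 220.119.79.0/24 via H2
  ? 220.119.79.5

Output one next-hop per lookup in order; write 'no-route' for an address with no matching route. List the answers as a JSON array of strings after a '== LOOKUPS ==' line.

Trace:
  add 19.160.0.0/16 -> H6 at depth 16
  add 19.160.208.0/20 -> H6 at depth 20
  lookup 19.160.208.0: bits 00010011101000001101 walk d0:-→d1:-→d2:-→d3:-→d4:-→d5:-→d6:-→d7:-→d8:-→d9:-→d10:-→d11:-→d12:-→d13:-→d14:-→d15:-→d16:H6→d17:-→d18:-→d19:-→d20:H6 -> H6
  lookup 19.176.208.0: bits 00010011101 walk d0:-→d1:-→d2:-→d3:-→d4:-→d5:-→d6:-→d7:-→d8:-→d9:-→d10:-→d11:- -> no-route
  - 19.160.208.0/20 clear@20
  lookup 222.193.116.102: bits ε walk d0:- -> no-route
  add 0.0.0.0/0 -> H0 at depth 0
  add 220.119.79.128/25 -> H1 at depth 25
  add 220.119.79.250/32 -> H2 at depth 32
  - 220.119.79.250/32 clear@32
  lookup 220.119.79.128: bits 1101110001110111010011111 walk d0:H0→d1:-→d2:-→d3:-→d4:-→d5:-→d6:-→d7:-→d8:-→d9:-→d10:-→d11:-→d12:-→d13:-→d14:-→d15:-→d16:-→d17:-→d18:-→d19:-→d20:-→d21:-→d22:-→d23:-→d24:-→d25:H1 -> H1
  add 19.160.0.0/16 -> H3 at depth 16
  lookup 220.119.79.140: bits 1101110001110111010011111 walk d0:H0→d1:-→d2:-→d3:-→d4:-→d5:-→d6:-→d7:-→d8:-→d9:-→d10:-→d11:-→d12:-→d13:-→d14:-→d15:-→d16:-→d17:-→d18:-→d19:-→d20:-→d21:-→d22:-→d23:-→d24:-→d25:H1 -> H1
  - 0.0.0.0/0 clear@0
  add 19.0.0.0/8 -> H1 at depth 8
  add 220.119.64.0/20 -> H4 at depth 20
  lookup 220.119.66.78: bits 11011100011101110100 walk d0:-→d1:-→d2:-→d3:-→d4:-→d5:-→d6:-→d7:-→d8:-→d9:-→d10:-→d11:-→d12:-→d13:-→d14:-→d15:-→d16:-→d17:-→d18:-→d19:-→d20:H4 -> H4
  add 220.119.79.0/24 -> H2 at depth 24
  lookup 220.119.79.5: bits 110111000111011101001111 walk d0:-→d1:-→d2:-→d3:-→d4:-→d5:-→d6:-→d7:-→d8:-→d9:-→d10:-→d11:-→d12:-→d13:-→d14:-→d15:-→d16:-→d17:-→d18:-→d19:-→d20:H4→d21:-→d22:-→d23:-→d24:H2 -> H2

== LOOKUPS ==
["H6","no-route","no-route","H1","H1","H4","H2"]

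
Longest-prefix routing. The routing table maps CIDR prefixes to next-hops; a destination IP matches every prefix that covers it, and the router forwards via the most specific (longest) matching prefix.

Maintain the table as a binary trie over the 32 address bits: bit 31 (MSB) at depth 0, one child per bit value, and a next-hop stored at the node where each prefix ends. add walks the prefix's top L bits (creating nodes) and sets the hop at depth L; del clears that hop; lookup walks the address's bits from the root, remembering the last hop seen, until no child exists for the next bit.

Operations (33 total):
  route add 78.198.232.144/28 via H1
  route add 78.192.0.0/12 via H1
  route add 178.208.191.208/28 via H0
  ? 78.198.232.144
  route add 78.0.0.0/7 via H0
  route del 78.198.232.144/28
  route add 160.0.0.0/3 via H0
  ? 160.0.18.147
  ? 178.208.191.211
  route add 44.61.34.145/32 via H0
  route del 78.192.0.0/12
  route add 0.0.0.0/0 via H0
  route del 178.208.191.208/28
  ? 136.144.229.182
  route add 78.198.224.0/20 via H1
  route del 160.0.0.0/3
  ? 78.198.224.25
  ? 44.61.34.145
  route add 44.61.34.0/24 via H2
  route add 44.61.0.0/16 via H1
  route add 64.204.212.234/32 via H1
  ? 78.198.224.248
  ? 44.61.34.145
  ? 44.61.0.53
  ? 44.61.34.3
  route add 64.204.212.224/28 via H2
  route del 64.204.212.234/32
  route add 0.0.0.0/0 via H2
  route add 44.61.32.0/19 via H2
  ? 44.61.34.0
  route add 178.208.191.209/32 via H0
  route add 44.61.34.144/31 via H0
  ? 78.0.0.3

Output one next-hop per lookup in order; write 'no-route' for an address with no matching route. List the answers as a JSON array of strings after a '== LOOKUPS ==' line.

Apply in order:
  add 78.198.232.144/28 -> H1 at depth 28
  add 78.192.0.0/12 -> H1 at depth 12
  add 178.208.191.208/28 -> H0 at depth 28
  ? 78.198.232.144  path d0:-→d1:-→d2:-→d3:-→d4:-→d5:-→d6:-→d7:-→d8:-→d9:-→d10:-→d11:-→d12:H1→d13:-→d14:-→d15:-→d16:-→d17:-→d18:-→d19:-→d20:-→d21:-→d22:-→d23:-→d24:-→d25:-→d26:-→d27:-→d28:H1  best=H1
  add 78.0.0.0/7 -> H0 at depth 7
  - 78.198.232.144/28 clear@28
  add 160.0.0.0/3 -> H0 at depth 3
  ? 160.0.18.147  path d0:-→d1:-→d2:-→d3:H0  best=H0
  ? 178.208.191.211  path d0:-→d1:-→d2:-→d3:H0→d4:-→d5:-→d6:-→d7:-→d8:-→d9:-→d10:-→d11:-→d12:-→d13:-→d14:-→d15:-→d16:-→d17:-→d18:-→d19:-→d20:-→d21:-→d22:-→d23:-→d24:-→d25:-→d26:-→d27:-→d28:H0  best=H0
  add 44.61.34.145/32 -> H0 at depth 32
  - 78.192.0.0/12 clear@12
  add 0.0.0.0/0 -> H0 at depth 0
  - 178.208.191.208/28 clear@28
  ? 136.144.229.182  path d0:H0→d1:-→d2:-  best=H0
  add 78.198.224.0/20 -> H1 at depth 20
  - 160.0.0.0/3 clear@3
  ? 78.198.224.25  path d0:H0→d1:-→d2:-→d3:-→d4:-→d5:-→d6:-→d7:H0→d8:-→d9:-→d10:-→d11:-→d12:-→d13:-→d14:-→d15:-→d16:-→d17:-→d18:-→d19:-→d20:H1  best=H1
  ? 44.61.34.145  path d0:H0→d1:-→d2:-→d3:-→d4:-→d5:-→d6:-→d7:-→d8:-→d9:-→d10:-→d11:-→d12:-→d13:-→d14:-→d15:-→d16:-→d17:-→d18:-→d19:-→d20:-→d21:-→d22:-→d23:-→d24:-→d25:-→d26:-→d27:-→d28:-→d29:-→d30:-→d31:-→d32:H0  best=H0
  add 44.61.34.0/24 -> H2 at depth 24
  add 44.61.0.0/16 -> H1 at depth 16
  add 64.204.212.234/32 -> H1 at depth 32
  ? 78.198.224.248  path d0:H0→d1:-→d2:-→d3:-→d4:-→d5:-→d6:-→d7:H0→d8:-→d9:-→d10:-→d11:-→d12:-→d13:-→d14:-→d15:-→d16:-→d17:-→d18:-→d19:-→d20:H1  best=H1
  ? 44.61.34.145  path d0:H0→d1:-→d2:-→d3:-→d4:-→d5:-→d6:-→d7:-→d8:-→d9:-→d10:-→d11:-→d12:-→d13:-→d14:-→d15:-→d16:H1→d17:-→d18:-→d19:-→d20:-→d21:-→d22:-→d23:-→d24:H2→d25:-→d26:-→d27:-→d28:-→d29:-→d30:-→d31:-→d32:H0  best=H0
  ? 44.61.0.53  path d0:H0→d1:-→d2:-→d3:-→d4:-→d5:-→d6:-→d7:-→d8:-→d9:-→d10:-→d11:-→d12:-→d13:-→d14:-→d15:-→d16:H1→d17:-→d18:-  best=H1
  ? 44.61.34.3  path d0:H0→d1:-→d2:-→d3:-→d4:-→d5:-→d6:-→d7:-→d8:-→d9:-→d10:-→d11:-→d12:-→d13:-→d14:-→d15:-→d16:H1→d17:-→d18:-→d19:-→d20:-→d21:-→d22:-→d23:-→d24:H2  best=H2
  add 64.204.212.224/28 -> H2 at depth 28
  - 64.204.212.234/32 clear@32
  add 0.0.0.0/0 -> H2 at depth 0
  add 44.61.32.0/19 -> H2 at depth 19
  ? 44.61.34.0  path d0:H2→d1:-→d2:-→d3:-→d4:-→d5:-→d6:-→d7:-→d8:-→d9:-→d10:-→d11:-→d12:-→d13:-→d14:-→d15:-→d16:H1→d17:-→d18:-→d19:H2→d20:-→d21:-→d22:-→d23:-→d24:H2  best=H2
  add 178.208.191.209/32 -> H0 at depth 32
  add 44.61.34.144/31 -> H0 at depth 31
  ? 78.0.0.3  path d0:H2→d1:-→d2:-→d3:-→d4:-→d5:-→d6:-→d7:H0→d8:-  best=H0

== LOOKUPS ==
["H1","H0","H0","H0","H1","H0","H1","H0","H1","H2","H2","H0"]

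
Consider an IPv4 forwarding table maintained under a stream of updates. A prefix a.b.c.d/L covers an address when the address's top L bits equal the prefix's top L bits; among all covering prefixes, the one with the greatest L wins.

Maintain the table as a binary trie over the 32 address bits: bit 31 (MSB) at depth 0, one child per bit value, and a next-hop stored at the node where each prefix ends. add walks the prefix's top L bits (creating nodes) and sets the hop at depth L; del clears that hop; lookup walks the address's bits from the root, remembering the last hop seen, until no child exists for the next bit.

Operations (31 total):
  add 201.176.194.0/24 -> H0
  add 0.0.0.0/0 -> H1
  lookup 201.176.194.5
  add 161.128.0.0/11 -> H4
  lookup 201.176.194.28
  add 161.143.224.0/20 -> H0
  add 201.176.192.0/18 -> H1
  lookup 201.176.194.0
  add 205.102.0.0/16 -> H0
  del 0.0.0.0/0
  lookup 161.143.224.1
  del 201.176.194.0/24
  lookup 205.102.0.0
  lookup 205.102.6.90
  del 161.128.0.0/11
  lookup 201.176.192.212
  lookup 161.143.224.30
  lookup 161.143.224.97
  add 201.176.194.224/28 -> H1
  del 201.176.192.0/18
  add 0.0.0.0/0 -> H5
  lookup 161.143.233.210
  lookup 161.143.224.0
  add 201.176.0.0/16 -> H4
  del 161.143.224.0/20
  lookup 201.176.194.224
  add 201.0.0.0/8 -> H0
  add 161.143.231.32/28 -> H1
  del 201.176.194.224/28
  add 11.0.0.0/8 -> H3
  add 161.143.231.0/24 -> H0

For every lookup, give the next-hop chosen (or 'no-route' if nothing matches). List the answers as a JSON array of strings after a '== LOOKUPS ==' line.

Apply in order:
  add 201.176.194.0/24 -> H0 at depth 24
  add 0.0.0.0/0 -> H1 at depth 0
  lookup 201.176.194.5: bits 110010011011000011000010 walk d0:H1→d1:-→d2:-→d3:-→d4:-→d5:-→d6:-→d7:-→d8:-→d9:-→d10:-→d11:-→d12:-→d13:-→d14:-→d15:-→d16:-→d17:-→d18:-→d19:-→d20:-→d21:-→d22:-→d23:-→d24:H0 -> H0
  add 161.128.0.0/11 -> H4 at depth 11
  lookup 201.176.194.28: bits 110010011011000011000010 walk d0:H1→d1:-→d2:-→d3:-→d4:-→d5:-→d6:-→d7:-→d8:-→d9:-→d10:-→d11:-→d12:-→d13:-→d14:-→d15:-→d16:-→d17:-→d18:-→d19:-→d20:-→d21:-→d22:-→d23:-→d24:H0 -> H0
  add 161.143.224.0/20 -> H0 at depth 20
  add 201.176.192.0/18 -> H1 at depth 18
  lookup 201.176.194.0: bits 110010011011000011000010 walk d0:H1→d1:-→d2:-→d3:-→d4:-→d5:-→d6:-→d7:-→d8:-→d9:-→d10:-→d11:-→d12:-→d13:-→d14:-→d15:-→d16:-→d17:-→d18:H1→d19:-→d20:-→d21:-→d22:-→d23:-→d24:H0 -> H0
  add 205.102.0.0/16 -> H0 at depth 16
  - 0.0.0.0/0 clear@0
  lookup 161.143.224.1: bits 10100001100011111110 walk d0:-→d1:-→d2:-→d3:-→d4:-→d5:-→d6:-→d7:-→d8:-→d9:-→d10:-→d11:H4→d12:-→d13:-→d14:-→d15:-→d16:-→d17:-→d18:-→d19:-→d20:H0 -> H0
  - 201.176.194.0/24 clear@24
  lookup 205.102.0.0: bits 1100110101100110 walk d0:-→d1:-→d2:-→d3:-→d4:-→d5:-→d6:-→d7:-→d8:-→d9:-→d10:-→d11:-→d12:-→d13:-→d14:-→d15:-→d16:H0 -> H0
  lookup 205.102.6.90: bits 1100110101100110 walk d0:-→d1:-→d2:-→d3:-→d4:-→d5:-→d6:-→d7:-→d8:-→d9:-→d10:-→d11:-→d12:-→d13:-→d14:-→d15:-→d16:H0 -> H0
  - 161.128.0.0/11 clear@11
  lookup 201.176.192.212: bits 1100100110110000110000 walk d0:-→d1:-→d2:-→d3:-→d4:-→d5:-→d6:-→d7:-→d8:-→d9:-→d10:-→d11:-→d12:-→d13:-→d14:-→d15:-→d16:-→d17:-→d18:H1→d19:-→d20:-→d21:-→d22:- -> H1
  lookup 161.143.224.30: bits 10100001100011111110 walk d0:-→d1:-→d2:-→d3:-→d4:-→d5:-→d6:-→d7:-→d8:-→d9:-→d10:-→d11:-→d12:-→d13:-→d14:-→d15:-→d16:-→d17:-→d18:-→d19:-→d20:H0 -> H0
  lookup 161.143.224.97: bits 10100001100011111110 walk d0:-→d1:-→d2:-→d3:-→d4:-→d5:-→d6:-→d7:-→d8:-→d9:-→d10:-→d11:-→d12:-→d13:-→d14:-→d15:-→d16:-→d17:-→d18:-→d19:-→d20:H0 -> H0
  add 201.176.194.224/28 -> H1 at depth 28
  - 201.176.192.0/18 clear@18
  add 0.0.0.0/0 -> H5 at depth 0
  lookup 161.143.233.210: bits 10100001100011111110 walk d0:H5→d1:-→d2:-→d3:-→d4:-→d5:-→d6:-→d7:-→d8:-→d9:-→d10:-→d11:-→d12:-→d13:-→d14:-→d15:-→d16:-→d17:-→d18:-→d19:-→d20:H0 -> H0
  lookup 161.143.224.0: bits 10100001100011111110 walk d0:H5→d1:-→d2:-→d3:-→d4:-→d5:-→d6:-→d7:-→d8:-→d9:-→d10:-→d11:-→d12:-→d13:-→d14:-→d15:-→d16:-→d17:-→d18:-→d19:-→d20:H0 -> H0
  add 201.176.0.0/16 -> H4 at depth 16
  - 161.143.224.0/20 clear@20
  lookup 201.176.194.224: bits 1100100110110000110000101110 walk d0:H5→d1:-→d2:-→d3:-→d4:-→d5:-→d6:-→d7:-→d8:-→d9:-→d10:-→d11:-→d12:-→d13:-→d14:-→d15:-→d16:H4→d17:-→d18:-→d19:-→d20:-→d21:-→d22:-→d23:-→d24:-→d25:-→d26:-→d27:-→d28:H1 -> H1
  add 201.0.0.0/8 -> H0 at depth 8
  add 161.143.231.32/28 -> H1 at depth 28
  - 201.176.194.224/28 clear@28
  add 11.0.0.0/8 -> H3 at depth 8
  add 161.143.231.0/24 -> H0 at depth 24

== LOOKUPS ==
["H0","H0","H0","H0","H0","H0","H1","H0","H0","H0","H0","H1"]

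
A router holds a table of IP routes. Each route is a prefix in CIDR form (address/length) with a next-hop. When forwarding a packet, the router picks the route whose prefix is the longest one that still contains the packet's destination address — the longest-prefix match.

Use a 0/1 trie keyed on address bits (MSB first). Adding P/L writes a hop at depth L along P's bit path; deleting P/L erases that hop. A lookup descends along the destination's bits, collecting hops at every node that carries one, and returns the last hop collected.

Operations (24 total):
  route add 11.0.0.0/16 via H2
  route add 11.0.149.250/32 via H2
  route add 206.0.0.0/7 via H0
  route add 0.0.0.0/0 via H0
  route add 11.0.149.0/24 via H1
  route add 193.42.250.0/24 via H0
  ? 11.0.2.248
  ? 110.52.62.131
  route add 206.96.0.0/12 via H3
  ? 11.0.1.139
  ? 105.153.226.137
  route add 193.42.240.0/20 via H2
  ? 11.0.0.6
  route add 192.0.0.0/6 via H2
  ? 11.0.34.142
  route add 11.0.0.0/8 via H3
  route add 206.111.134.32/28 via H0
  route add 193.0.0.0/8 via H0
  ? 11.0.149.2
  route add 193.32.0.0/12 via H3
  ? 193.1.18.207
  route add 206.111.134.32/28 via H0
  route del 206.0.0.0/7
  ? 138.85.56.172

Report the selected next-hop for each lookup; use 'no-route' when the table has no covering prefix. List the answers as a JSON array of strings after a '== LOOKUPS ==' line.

Trace:
  add 11.0.0.0/16 -> H2 at depth 16
  add 11.0.149.250/32 -> H2 at depth 32
  add 206.0.0.0/7 -> H0 at depth 7
  add 0.0.0.0/0 -> H0 at depth 0
  add 11.0.149.0/24 -> H1 at depth 24
  add 193.42.250.0/24 -> H0 at depth 24
  Q 11.0.2.248: descend 0000101100000000 ; hops seen [H0,H2] ; pick H2
  Q 110.52.62.131: descend 0 ; hops seen [H0] ; pick H0
  add 206.96.0.0/12 -> H3 at depth 12
  Q 11.0.1.139: descend 0000101100000000 ; hops seen [H0,H2] ; pick H2
  Q 105.153.226.137: descend 0 ; hops seen [H0] ; pick H0
  add 193.42.240.0/20 -> H2 at depth 20
  Q 11.0.0.6: descend 0000101100000000 ; hops seen [H0,H2] ; pick H2
  add 192.0.0.0/6 -> H2 at depth 6
  Q 11.0.34.142: descend 0000101100000000 ; hops seen [H0,H2] ; pick H2
  add 11.0.0.0/8 -> H3 at depth 8
  add 206.111.134.32/28 -> H0 at depth 28
  add 193.0.0.0/8 -> H0 at depth 8
  Q 11.0.149.2: descend 000010110000000010010101 ; hops seen [H0,H3,H2,H1] ; pick H1
  add 193.32.0.0/12 -> H3 at depth 12
  Q 193.1.18.207: descend 1100000100 ; hops seen [H0,H2,H0] ; pick H0
  add 206.111.134.32/28 -> H0 at depth 28
  - 206.0.0.0/7 clear@7
  Q 138.85.56.172: descend 1 ; hops seen [H0] ; pick H0

== LOOKUPS ==
["H2","H0","H2","H0","H2","H2","H1","H0","H0"]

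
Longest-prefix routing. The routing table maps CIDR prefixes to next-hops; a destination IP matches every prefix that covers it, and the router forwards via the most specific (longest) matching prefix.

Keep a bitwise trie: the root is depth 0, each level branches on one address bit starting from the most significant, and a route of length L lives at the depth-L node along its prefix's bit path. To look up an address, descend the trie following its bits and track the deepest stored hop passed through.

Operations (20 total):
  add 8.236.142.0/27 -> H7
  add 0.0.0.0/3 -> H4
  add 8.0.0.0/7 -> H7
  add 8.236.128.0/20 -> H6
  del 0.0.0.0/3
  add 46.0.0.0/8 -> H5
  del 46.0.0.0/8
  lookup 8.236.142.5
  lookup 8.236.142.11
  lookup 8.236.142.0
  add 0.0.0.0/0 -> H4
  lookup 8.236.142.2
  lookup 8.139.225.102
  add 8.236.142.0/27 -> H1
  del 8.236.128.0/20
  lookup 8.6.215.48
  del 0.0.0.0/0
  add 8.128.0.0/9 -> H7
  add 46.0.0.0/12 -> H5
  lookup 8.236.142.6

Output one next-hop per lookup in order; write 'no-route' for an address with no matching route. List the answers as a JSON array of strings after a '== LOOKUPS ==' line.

Process each operation:
  add 8.236.142.0/27 -> H7 at depth 27
  add 0.0.0.0/3 -> H4 at depth 3
  add 8.0.0.0/7 -> H7 at depth 7
  add 8.236.128.0/20 -> H6 at depth 20
  del 0.0.0.0/3 (clear depth 3)
  add 46.0.0.0/8 -> H5 at depth 8
  del 46.0.0.0/8 (clear depth 8)
  lookup 8.236.142.5: bits 000010001110110010001110000 walk d0:-→d1:-→d2:-→d3:-→d4:-→d5:-→d6:-→d7:H7→d8:-→d9:-→d10:-→d11:-→d12:-→d13:-→d14:-→d15:-→d16:-→d17:-→d18:-→d19:-→d20:H6→d21:-→d22:-→d23:-→d24:-→d25:-→d26:-→d27:H7 -> H7
  lookup 8.236.142.11: bits 000010001110110010001110000 walk d0:-→d1:-→d2:-→d3:-→d4:-→d5:-→d6:-→d7:H7→d8:-→d9:-→d10:-→d11:-→d12:-→d13:-→d14:-→d15:-→d16:-→d17:-→d18:-→d19:-→d20:H6→d21:-→d22:-→d23:-→d24:-→d25:-→d26:-→d27:H7 -> H7
  lookup 8.236.142.0: bits 000010001110110010001110000 walk d0:-→d1:-→d2:-→d3:-→d4:-→d5:-→d6:-→d7:H7→d8:-→d9:-→d10:-→d11:-→d12:-→d13:-→d14:-→d15:-→d16:-→d17:-→d18:-→d19:-→d20:H6→d21:-→d22:-→d23:-→d24:-→d25:-→d26:-→d27:H7 -> H7
  add 0.0.0.0/0 -> H4 at depth 0
  lookup 8.236.142.2: bits 000010001110110010001110000 walk d0:H4→d1:-→d2:-→d3:-→d4:-→d5:-→d6:-→d7:H7→d8:-→d9:-→d10:-→d11:-→d12:-→d13:-→d14:-→d15:-→d16:-→d17:-→d18:-→d19:-→d20:H6→d21:-→d22:-→d23:-→d24:-→d25:-→d26:-→d27:H7 -> H7
  lookup 8.139.225.102: bits 000010001 walk d0:H4→d1:-→d2:-→d3:-→d4:-→d5:-→d6:-→d7:H7→d8:-→d9:- -> H7
  add 8.236.142.0/27 -> H1 at depth 27
  del 8.236.128.0/20 (clear depth 20)
  lookup 8.6.215.48: bits 00001000 walk d0:H4→d1:-→d2:-→d3:-→d4:-→d5:-→d6:-→d7:H7→d8:- -> H7
  del 0.0.0.0/0 (clear depth 0)
  add 8.128.0.0/9 -> H7 at depth 9
  add 46.0.0.0/12 -> H5 at depth 12
  lookup 8.236.142.6: bits 000010001110110010001110000 walk d0:-→d1:-→d2:-→d3:-→d4:-→d5:-→d6:-→d7:H7→d8:-→d9:H7→d10:-→d11:-→d12:-→d13:-→d14:-→d15:-→d16:-→d17:-→d18:-→d19:-→d20:-→d21:-→d22:-→d23:-→d24:-→d25:-→d26:-→d27:H1 -> H1

== LOOKUPS ==
["H7","H7","H7","H7","H7","H7","H1"]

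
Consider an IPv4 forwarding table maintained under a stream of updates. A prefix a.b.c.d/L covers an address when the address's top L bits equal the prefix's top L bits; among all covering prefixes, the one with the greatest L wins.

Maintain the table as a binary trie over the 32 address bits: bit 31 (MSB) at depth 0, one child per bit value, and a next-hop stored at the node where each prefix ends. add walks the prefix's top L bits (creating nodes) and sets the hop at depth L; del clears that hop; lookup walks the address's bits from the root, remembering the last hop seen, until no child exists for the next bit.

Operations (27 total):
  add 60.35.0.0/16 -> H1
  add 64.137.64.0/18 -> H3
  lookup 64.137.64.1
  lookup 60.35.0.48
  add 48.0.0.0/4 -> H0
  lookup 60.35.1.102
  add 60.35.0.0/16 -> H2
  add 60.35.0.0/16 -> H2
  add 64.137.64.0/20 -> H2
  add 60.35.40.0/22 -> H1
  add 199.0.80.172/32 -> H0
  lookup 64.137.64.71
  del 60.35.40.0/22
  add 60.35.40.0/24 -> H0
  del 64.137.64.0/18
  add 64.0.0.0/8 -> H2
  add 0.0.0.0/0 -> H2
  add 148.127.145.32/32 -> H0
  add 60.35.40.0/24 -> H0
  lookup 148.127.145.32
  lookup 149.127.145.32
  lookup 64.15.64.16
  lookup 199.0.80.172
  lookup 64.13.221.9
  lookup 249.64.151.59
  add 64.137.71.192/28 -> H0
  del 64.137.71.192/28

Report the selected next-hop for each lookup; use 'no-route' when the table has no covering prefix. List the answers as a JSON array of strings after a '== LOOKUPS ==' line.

Trace:
  + 60.35.0.0/16 (H1) depth=16
  + 64.137.64.0/18 (H3) depth=18
  ? 64.137.64.1  path d0:-→d1:-→d2:-→d3:-→d4:-→d5:-→d6:-→d7:-→d8:-→d9:-→d10:-→d11:-→d12:-→d13:-→d14:-→d15:-→d16:-→d17:-→d18:H3  best=H3
  ? 60.35.0.48  path d0:-→d1:-→d2:-→d3:-→d4:-→d5:-→d6:-→d7:-→d8:-→d9:-→d10:-→d11:-→d12:-→d13:-→d14:-→d15:-→d16:H1  best=H1
  + 48.0.0.0/4 (H0) depth=4
  ? 60.35.1.102  path d0:-→d1:-→d2:-→d3:-→d4:H0→d5:-→d6:-→d7:-→d8:-→d9:-→d10:-→d11:-→d12:-→d13:-→d14:-→d15:-→d16:H1  best=H1
  + 60.35.0.0/16 (H2) depth=16
  + 60.35.0.0/16 (H2) depth=16
  + 64.137.64.0/20 (H2) depth=20
  + 60.35.40.0/22 (H1) depth=22
  + 199.0.80.172/32 (H0) depth=32
  ? 64.137.64.71  path d0:-→d1:-→d2:-→d3:-→d4:-→d5:-→d6:-→d7:-→d8:-→d9:-→d10:-→d11:-→d12:-→d13:-→d14:-→d15:-→d16:-→d17:-→d18:H3→d19:-→d20:H2  best=H2
  del 60.35.40.0/22 (clear depth 22)
  + 60.35.40.0/24 (H0) depth=24
  del 64.137.64.0/18 (clear depth 18)
  + 64.0.0.0/8 (H2) depth=8
  + 0.0.0.0/0 (H2) depth=0
  + 148.127.145.32/32 (H0) depth=32
  + 60.35.40.0/24 (H0) depth=24
  ? 148.127.145.32  path d0:H2→d1:-→d2:-→d3:-→d4:-→d5:-→d6:-→d7:-→d8:-→d9:-→d10:-→d11:-→d12:-→d13:-→d14:-→d15:-→d16:-→d17:-→d18:-→d19:-→d20:-→d21:-→d22:-→d23:-→d24:-→d25:-→d26:-→d27:-→d28:-→d29:-→d30:-→d31:-→d32:H0  best=H0
  ? 149.127.145.32  path d0:H2→d1:-→d2:-→d3:-→d4:-→d5:-→d6:-→d7:-  best=H2
  ? 64.15.64.16  path d0:H2→d1:-→d2:-→d3:-→d4:-→d5:-→d6:-→d7:-→d8:H2  best=H2
  ? 199.0.80.172  path d0:H2→d1:-→d2:-→d3:-→d4:-→d5:-→d6:-→d7:-→d8:-→d9:-→d10:-→d11:-→d12:-→d13:-→d14:-→d15:-→d16:-→d17:-→d18:-→d19:-→d20:-→d21:-→d22:-→d23:-→d24:-→d25:-→d26:-→d27:-→d28:-→d29:-→d30:-→d31:-→d32:H0  best=H0
  ? 64.13.221.9  path d0:H2→d1:-→d2:-→d3:-→d4:-→d5:-→d6:-→d7:-→d8:H2  best=H2
  ? 249.64.151.59  path d0:H2→d1:-→d2:-  best=H2
  + 64.137.71.192/28 (H0) depth=28
  del 64.137.71.192/28 (clear depth 28)

== LOOKUPS ==
["H3","H1","H1","H2","H0","H2","H2","H0","H2","H2"]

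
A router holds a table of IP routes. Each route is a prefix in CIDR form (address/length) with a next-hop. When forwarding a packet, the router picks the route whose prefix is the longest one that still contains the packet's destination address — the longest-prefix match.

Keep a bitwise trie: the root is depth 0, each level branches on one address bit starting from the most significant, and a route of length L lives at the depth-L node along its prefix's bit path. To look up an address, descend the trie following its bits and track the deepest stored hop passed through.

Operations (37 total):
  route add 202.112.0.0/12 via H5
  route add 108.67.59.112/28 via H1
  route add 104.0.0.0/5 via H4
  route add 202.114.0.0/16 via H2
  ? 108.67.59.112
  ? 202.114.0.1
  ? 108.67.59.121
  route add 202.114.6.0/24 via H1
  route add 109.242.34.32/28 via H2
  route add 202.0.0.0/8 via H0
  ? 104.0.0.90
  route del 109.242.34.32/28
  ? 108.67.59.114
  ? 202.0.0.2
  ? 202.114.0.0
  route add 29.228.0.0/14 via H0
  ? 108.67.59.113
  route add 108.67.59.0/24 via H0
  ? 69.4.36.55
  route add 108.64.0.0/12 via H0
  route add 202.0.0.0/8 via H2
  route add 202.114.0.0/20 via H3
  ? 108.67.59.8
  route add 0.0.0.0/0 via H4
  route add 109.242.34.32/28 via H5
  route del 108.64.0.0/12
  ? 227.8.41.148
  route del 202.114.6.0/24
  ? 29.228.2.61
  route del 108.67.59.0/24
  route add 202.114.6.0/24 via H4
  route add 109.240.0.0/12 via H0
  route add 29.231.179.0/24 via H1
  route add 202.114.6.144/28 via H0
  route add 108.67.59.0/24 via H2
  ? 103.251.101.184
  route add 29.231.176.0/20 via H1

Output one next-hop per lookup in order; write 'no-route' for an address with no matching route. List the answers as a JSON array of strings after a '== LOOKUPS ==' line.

Trace:
  + 202.112.0.0/12 (H5) depth=12
  + 108.67.59.112/28 (H1) depth=28
  + 104.0.0.0/5 (H4) depth=5
  + 202.114.0.0/16 (H2) depth=16
  Q 108.67.59.112: descend 0110110001000011001110110111 ; hops seen [H4,H1] ; pick H1
  Q 202.114.0.1: descend 1100101001110010 ; hops seen [H5,H2] ; pick H2
  Q 108.67.59.121: descend 0110110001000011001110110111 ; hops seen [H4,H1] ; pick H1
  + 202.114.6.0/24 (H1) depth=24
  + 109.242.34.32/28 (H2) depth=28
  + 202.0.0.0/8 (H0) depth=8
  Q 104.0.0.90: descend 01101 ; hops seen [H4] ; pick H4
  - 109.242.34.32/28 clear@28
  Q 108.67.59.114: descend 0110110001000011001110110111 ; hops seen [H4,H1] ; pick H1
  Q 202.0.0.2: descend 110010100 ; hops seen [H0] ; pick H0
  Q 202.114.0.0: descend 110010100111001000000 ; hops seen [H0,H5,H2] ; pick H2
  + 29.228.0.0/14 (H0) depth=14
  Q 108.67.59.113: descend 0110110001000011001110110111 ; hops seen [H4,H1] ; pick H1
  + 108.67.59.0/24 (H0) depth=24
  Q 69.4.36.55: descend 01 ; hops seen [∅] ; pick no-route
  + 108.64.0.0/12 (H0) depth=12
  + 202.0.0.0/8 (H2) depth=8
  + 202.114.0.0/20 (H3) depth=20
  Q 108.67.59.8: descend 0110110001000011001110110 ; hops seen [H4,H0,H0] ; pick H0
  + 0.0.0.0/0 (H4) depth=0
  + 109.242.34.32/28 (H5) depth=28
  - 108.64.0.0/12 clear@12
  Q 227.8.41.148: descend 11 ; hops seen [H4] ; pick H4
  - 202.114.6.0/24 clear@24
  Q 29.228.2.61: descend 00011101111001 ; hops seen [H4,H0] ; pick H0
  - 108.67.59.0/24 clear@24
  + 202.114.6.0/24 (H4) depth=24
  + 109.240.0.0/12 (H0) depth=12
  + 29.231.179.0/24 (H1) depth=24
  + 202.114.6.144/28 (H0) depth=28
  + 108.67.59.0/24 (H2) depth=24
  Q 103.251.101.184: descend 0110 ; hops seen [H4] ; pick H4
  + 29.231.176.0/20 (H1) depth=20

== LOOKUPS ==
["H1","H2","H1","H4","H1","H0","H2","H1","no-route","H0","H4","H0","H4"]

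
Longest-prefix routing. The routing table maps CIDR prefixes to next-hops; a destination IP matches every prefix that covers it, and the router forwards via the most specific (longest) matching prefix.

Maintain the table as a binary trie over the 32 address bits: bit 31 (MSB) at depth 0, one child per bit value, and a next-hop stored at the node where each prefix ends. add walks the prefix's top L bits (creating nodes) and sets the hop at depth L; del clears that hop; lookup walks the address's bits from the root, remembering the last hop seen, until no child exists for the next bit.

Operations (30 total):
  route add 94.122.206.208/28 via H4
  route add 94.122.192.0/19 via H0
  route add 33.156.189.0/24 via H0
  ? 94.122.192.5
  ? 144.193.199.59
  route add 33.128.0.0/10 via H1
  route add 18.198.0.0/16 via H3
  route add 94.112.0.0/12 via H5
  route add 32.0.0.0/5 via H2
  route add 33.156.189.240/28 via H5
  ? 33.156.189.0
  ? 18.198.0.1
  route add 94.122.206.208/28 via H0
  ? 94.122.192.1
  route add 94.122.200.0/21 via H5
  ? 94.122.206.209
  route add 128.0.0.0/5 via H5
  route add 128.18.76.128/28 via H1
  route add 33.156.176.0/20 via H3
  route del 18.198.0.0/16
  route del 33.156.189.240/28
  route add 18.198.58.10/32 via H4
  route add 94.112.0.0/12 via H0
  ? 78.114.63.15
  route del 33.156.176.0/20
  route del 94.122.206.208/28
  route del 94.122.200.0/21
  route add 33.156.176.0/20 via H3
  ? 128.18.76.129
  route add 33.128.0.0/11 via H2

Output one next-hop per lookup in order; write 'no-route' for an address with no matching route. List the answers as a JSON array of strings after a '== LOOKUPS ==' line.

Process each operation:
  + 94.122.206.208/28 (H4) depth=28
  + 94.122.192.0/19 (H0) depth=19
  + 33.156.189.0/24 (H0) depth=24
  lookup 94.122.192.5: bits 01011110011110101100 walk d0:-→d1:-→d2:-→d3:-→d4:-→d5:-→d6:-→d7:-→d8:-→d9:-→d10:-→d11:-→d12:-→d13:-→d14:-→d15:-→d16:-→d17:-→d18:-→d19:H0→d20:- -> H0
  lookup 144.193.199.59: bits ε walk d0:- -> no-route
  + 33.128.0.0/10 (H1) depth=10
  + 18.198.0.0/16 (H3) depth=16
  + 94.112.0.0/12 (H5) depth=12
  + 32.0.0.0/5 (H2) depth=5
  + 33.156.189.240/28 (H5) depth=28
  lookup 33.156.189.0: bits 001000011001110010111101 walk d0:-→d1:-→d2:-→d3:-→d4:-→d5:H2→d6:-→d7:-→d8:-→d9:-→d10:H1→d11:-→d12:-→d13:-→d14:-→d15:-→d16:-→d17:-→d18:-→d19:-→d20:-→d21:-→d22:-→d23:-→d24:H0 -> H0
  lookup 18.198.0.1: bits 0001001011000110 walk d0:-→d1:-→d2:-→d3:-→d4:-→d5:-→d6:-→d7:-→d8:-→d9:-→d10:-→d11:-→d12:-→d13:-→d14:-→d15:-→d16:H3 -> H3
  + 94.122.206.208/28 (H0) depth=28
  lookup 94.122.192.1: bits 01011110011110101100 walk d0:-→d1:-→d2:-→d3:-→d4:-→d5:-→d6:-→d7:-→d8:-→d9:-→d10:-→d11:-→d12:H5→d13:-→d14:-→d15:-→d16:-→d17:-→d18:-→d19:H0→d20:- -> H0
  + 94.122.200.0/21 (H5) depth=21
  lookup 94.122.206.209: bits 0101111001111010110011101101 walk d0:-→d1:-→d2:-→d3:-→d4:-→d5:-→d6:-→d7:-→d8:-→d9:-→d10:-→d11:-→d12:H5→d13:-→d14:-→d15:-→d16:-→d17:-→d18:-→d19:H0→d20:-→d21:H5→d22:-→d23:-→d24:-→d25:-→d26:-→d27:-→d28:H0 -> H0
  + 128.0.0.0/5 (H5) depth=5
  + 128.18.76.128/28 (H1) depth=28
  + 33.156.176.0/20 (H3) depth=20
  del 18.198.0.0/16 (clear depth 16)
  del 33.156.189.240/28 (clear depth 28)
  + 18.198.58.10/32 (H4) depth=32
  + 94.112.0.0/12 (H0) depth=12
  lookup 78.114.63.15: bits 010 walk d0:-→d1:-→d2:-→d3:- -> no-route
  del 33.156.176.0/20 (clear depth 20)
  del 94.122.206.208/28 (clear depth 28)
  del 94.122.200.0/21 (clear depth 21)
  + 33.156.176.0/20 (H3) depth=20
  lookup 128.18.76.129: bits 1000000000010010010011001000 walk d0:-→d1:-→d2:-→d3:-→d4:-→d5:H5→d6:-→d7:-→d8:-→d9:-→d10:-→d11:-→d12:-→d13:-→d14:-→d15:-→d16:-→d17:-→d18:-→d19:-→d20:-→d21:-→d22:-→d23:-→d24:-→d25:-→d26:-→d27:-→d28:H1 -> H1
  + 33.128.0.0/11 (H2) depth=11

== LOOKUPS ==
["H0","no-route","H0","H3","H0","H0","no-route","H1"]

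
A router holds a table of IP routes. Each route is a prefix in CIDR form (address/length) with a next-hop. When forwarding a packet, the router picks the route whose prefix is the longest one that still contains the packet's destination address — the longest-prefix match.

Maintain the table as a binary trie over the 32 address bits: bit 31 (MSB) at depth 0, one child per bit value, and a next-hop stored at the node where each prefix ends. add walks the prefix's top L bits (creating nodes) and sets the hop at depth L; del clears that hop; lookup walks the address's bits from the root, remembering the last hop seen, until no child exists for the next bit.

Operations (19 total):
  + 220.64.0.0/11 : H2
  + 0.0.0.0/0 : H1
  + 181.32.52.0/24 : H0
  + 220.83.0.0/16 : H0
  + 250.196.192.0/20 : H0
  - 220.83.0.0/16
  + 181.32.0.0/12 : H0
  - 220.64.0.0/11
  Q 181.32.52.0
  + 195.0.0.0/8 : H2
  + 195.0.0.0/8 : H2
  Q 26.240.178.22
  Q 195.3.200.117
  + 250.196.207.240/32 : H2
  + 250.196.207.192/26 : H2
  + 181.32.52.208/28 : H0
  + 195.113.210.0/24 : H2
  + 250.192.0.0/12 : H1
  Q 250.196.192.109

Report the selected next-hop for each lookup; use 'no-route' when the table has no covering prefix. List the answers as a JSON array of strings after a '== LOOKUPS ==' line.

Process each operation:
  add 220.64.0.0/11 -> H2 at depth 11
  add 0.0.0.0/0 -> H1 at depth 0
  add 181.32.52.0/24 -> H0 at depth 24
  add 220.83.0.0/16 -> H0 at depth 16
  add 250.196.192.0/20 -> H0 at depth 20
  del 220.83.0.0/16 (clear depth 16)
  add 181.32.0.0/12 -> H0 at depth 12
  del 220.64.0.0/11 (clear depth 11)
  lookup 181.32.52.0: bits 101101010010000000110100 walk d0:H1→d1:-→d2:-→d3:-→d4:-→d5:-→d6:-→d7:-→d8:-→d9:-→d10:-→d11:-→d12:H0→d13:-→d14:-→d15:-→d16:-→d17:-→d18:-→d19:-→d20:-→d21:-→d22:-→d23:-→d24:H0 -> H0
  add 195.0.0.0/8 -> H2 at depth 8
  add 195.0.0.0/8 -> H2 at depth 8
  lookup 26.240.178.22: bits ε walk d0:H1 -> H1
  lookup 195.3.200.117: bits 11000011 walk d0:H1→d1:-→d2:-→d3:-→d4:-→d5:-→d6:-→d7:-→d8:H2 -> H2
  add 250.196.207.240/32 -> H2 at depth 32
  add 250.196.207.192/26 -> H2 at depth 26
  add 181.32.52.208/28 -> H0 at depth 28
  add 195.113.210.0/24 -> H2 at depth 24
  add 250.192.0.0/12 -> H1 at depth 12
  lookup 250.196.192.109: bits 11111010110001001100 walk d0:H1→d1:-→d2:-→d3:-→d4:-→d5:-→d6:-→d7:-→d8:-→d9:-→d10:-→d11:-→d12:H1→d13:-→d14:-→d15:-→d16:-→d17:-→d18:-→d19:-→d20:H0 -> H0

== LOOKUPS ==
["H0","H1","H2","H0"]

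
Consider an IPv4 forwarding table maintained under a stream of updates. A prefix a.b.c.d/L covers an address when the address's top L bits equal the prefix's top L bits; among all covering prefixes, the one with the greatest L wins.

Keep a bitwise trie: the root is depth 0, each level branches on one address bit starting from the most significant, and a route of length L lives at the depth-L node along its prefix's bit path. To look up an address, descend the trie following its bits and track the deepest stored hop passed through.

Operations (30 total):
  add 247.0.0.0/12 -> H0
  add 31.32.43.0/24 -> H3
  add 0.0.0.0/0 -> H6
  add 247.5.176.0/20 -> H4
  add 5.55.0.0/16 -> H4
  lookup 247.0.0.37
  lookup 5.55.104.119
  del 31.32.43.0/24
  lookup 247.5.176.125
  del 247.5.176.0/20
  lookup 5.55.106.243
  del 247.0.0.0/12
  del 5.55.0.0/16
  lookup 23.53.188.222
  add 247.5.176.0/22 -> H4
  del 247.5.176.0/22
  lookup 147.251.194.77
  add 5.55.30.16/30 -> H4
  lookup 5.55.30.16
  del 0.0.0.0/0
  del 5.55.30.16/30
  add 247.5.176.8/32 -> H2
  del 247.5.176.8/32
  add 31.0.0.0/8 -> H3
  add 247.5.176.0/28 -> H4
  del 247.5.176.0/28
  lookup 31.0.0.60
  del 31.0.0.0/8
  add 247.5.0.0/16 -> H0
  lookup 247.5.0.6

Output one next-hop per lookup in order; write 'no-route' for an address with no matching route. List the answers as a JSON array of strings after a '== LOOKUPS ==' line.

Trace:
  + 247.0.0.0/12 (H0) depth=12
  + 31.32.43.0/24 (H3) depth=24
  + 0.0.0.0/0 (H6) depth=0
  + 247.5.176.0/20 (H4) depth=20
  + 5.55.0.0/16 (H4) depth=16
  lookup 247.0.0.37: bits 1111011100000 walk d0:H6→d1:-→d2:-→d3:-→d4:-→d5:-→d6:-→d7:-→d8:-→d9:-→d10:-→d11:-→d12:H0→d13:- -> H0
  lookup 5.55.104.119: bits 0000010100110111 walk d0:H6→d1:-→d2:-→d3:-→d4:-→d5:-→d6:-→d7:-→d8:-→d9:-→d10:-→d11:-→d12:-→d13:-→d14:-→d15:-→d16:H4 -> H4
  - 31.32.43.0/24 clear@24
  lookup 247.5.176.125: bits 11110111000001011011 walk d0:H6→d1:-→d2:-→d3:-→d4:-→d5:-→d6:-→d7:-→d8:-→d9:-→d10:-→d11:-→d12:H0→d13:-→d14:-→d15:-→d16:-→d17:-→d18:-→d19:-→d20:H4 -> H4
  - 247.5.176.0/20 clear@20
  lookup 5.55.106.243: bits 0000010100110111 walk d0:H6→d1:-→d2:-→d3:-→d4:-→d5:-→d6:-→d7:-→d8:-→d9:-→d10:-→d11:-→d12:-→d13:-→d14:-→d15:-→d16:H4 -> H4
  - 247.0.0.0/12 clear@12
  - 5.55.0.0/16 clear@16
  lookup 23.53.188.222: bits 0001 walk d0:H6→d1:-→d2:-→d3:-→d4:- -> H6
  + 247.5.176.0/22 (H4) depth=22
  - 247.5.176.0/22 clear@22
  lookup 147.251.194.77: bits 1 walk d0:H6→d1:- -> H6
  + 5.55.30.16/30 (H4) depth=30
  lookup 5.55.30.16: bits 000001010011011100011110000100 walk d0:H6→d1:-→d2:-→d3:-→d4:-→d5:-→d6:-→d7:-→d8:-→d9:-→d10:-→d11:-→d12:-→d13:-→d14:-→d15:-→d16:-→d17:-→d18:-→d19:-→d20:-→d21:-→d22:-→d23:-→d24:-→d25:-→d26:-→d27:-→d28:-→d29:-→d30:H4 -> H4
  - 0.0.0.0/0 clear@0
  - 5.55.30.16/30 clear@30
  + 247.5.176.8/32 (H2) depth=32
  - 247.5.176.8/32 clear@32
  + 31.0.0.0/8 (H3) depth=8
  + 247.5.176.0/28 (H4) depth=28
  - 247.5.176.0/28 clear@28
  lookup 31.0.0.60: bits 0001111100 walk d0:-→d1:-→d2:-→d3:-→d4:-→d5:-→d6:-→d7:-→d8:H3→d9:-→d10:- -> H3
  - 31.0.0.0/8 clear@8
  + 247.5.0.0/16 (H0) depth=16
  lookup 247.5.0.6: bits 1111011100000101 walk d0:-→d1:-→d2:-→d3:-→d4:-→d5:-→d6:-→d7:-→d8:-→d9:-→d10:-→d11:-→d12:-→d13:-→d14:-→d15:-→d16:H0 -> H0

== LOOKUPS ==
["H0","H4","H4","H4","H6","H6","H4","H3","H0"]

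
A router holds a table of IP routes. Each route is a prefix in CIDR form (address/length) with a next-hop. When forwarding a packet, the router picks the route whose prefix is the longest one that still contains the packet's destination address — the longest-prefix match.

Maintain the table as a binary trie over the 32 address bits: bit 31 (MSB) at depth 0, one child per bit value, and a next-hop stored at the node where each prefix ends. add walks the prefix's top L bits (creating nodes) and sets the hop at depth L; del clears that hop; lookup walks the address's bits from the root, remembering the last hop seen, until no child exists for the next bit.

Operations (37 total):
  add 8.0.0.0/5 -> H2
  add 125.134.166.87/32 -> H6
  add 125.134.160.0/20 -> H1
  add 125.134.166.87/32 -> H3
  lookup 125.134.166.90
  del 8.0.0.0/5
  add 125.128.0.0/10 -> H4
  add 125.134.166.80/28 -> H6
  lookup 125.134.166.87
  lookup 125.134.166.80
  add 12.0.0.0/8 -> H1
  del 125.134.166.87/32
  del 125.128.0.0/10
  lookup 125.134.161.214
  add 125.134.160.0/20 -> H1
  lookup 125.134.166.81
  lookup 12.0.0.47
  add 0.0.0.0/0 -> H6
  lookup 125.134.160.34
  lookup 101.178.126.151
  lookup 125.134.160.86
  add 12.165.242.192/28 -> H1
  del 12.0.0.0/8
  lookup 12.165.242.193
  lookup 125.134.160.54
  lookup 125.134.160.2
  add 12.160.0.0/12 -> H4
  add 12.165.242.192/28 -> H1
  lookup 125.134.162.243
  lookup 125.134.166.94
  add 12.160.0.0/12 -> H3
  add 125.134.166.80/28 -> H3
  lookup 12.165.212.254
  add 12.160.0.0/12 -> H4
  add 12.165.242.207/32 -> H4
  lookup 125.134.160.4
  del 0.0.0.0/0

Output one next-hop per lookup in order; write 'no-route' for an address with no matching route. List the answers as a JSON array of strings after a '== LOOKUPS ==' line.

Trace:
  add 8.0.0.0/5 -> H2 at depth 5
  add 125.134.166.87/32 -> H6 at depth 32
  add 125.134.160.0/20 -> H1 at depth 20
  add 125.134.166.87/32 -> H3 at depth 32
  ? 125.134.166.90  path d0:-→d1:-→d2:-→d3:-→d4:-→d5:-→d6:-→d7:-→d8:-→d9:-→d10:-→d11:-→d12:-→d13:-→d14:-→d15:-→d16:-→d17:-→d18:-→d19:-→d20:H1→d21:-→d22:-→d23:-→d24:-→d25:-→d26:-→d27:-→d28:-  best=H1
  del 8.0.0.0/5 (clear depth 5)
  add 125.128.0.0/10 -> H4 at depth 10
  add 125.134.166.80/28 -> H6 at depth 28
  ? 125.134.166.87  path d0:-→d1:-→d2:-→d3:-→d4:-→d5:-→d6:-→d7:-→d8:-→d9:-→d10:H4→d11:-→d12:-→d13:-→d14:-→d15:-→d16:-→d17:-→d18:-→d19:-→d20:H1→d21:-→d22:-→d23:-→d24:-→d25:-→d26:-→d27:-→d28:H6→d29:-→d30:-→d31:-→d32:H3  best=H3
  ? 125.134.166.80  path d0:-→d1:-→d2:-→d3:-→d4:-→d5:-→d6:-→d7:-→d8:-→d9:-→d10:H4→d11:-→d12:-→d13:-→d14:-→d15:-→d16:-→d17:-→d18:-→d19:-→d20:H1→d21:-→d22:-→d23:-→d24:-→d25:-→d26:-→d27:-→d28:H6→d29:-  best=H6
  add 12.0.0.0/8 -> H1 at depth 8
  del 125.134.166.87/32 (clear depth 32)
  del 125.128.0.0/10 (clear depth 10)
  ? 125.134.161.214  path d0:-→d1:-→d2:-→d3:-→d4:-→d5:-→d6:-→d7:-→d8:-→d9:-→d10:-→d11:-→d12:-→d13:-→d14:-→d15:-→d16:-→d17:-→d18:-→d19:-→d20:H1→d21:-  best=H1
  add 125.134.160.0/20 -> H1 at depth 20
  ? 125.134.166.81  path d0:-→d1:-→d2:-→d3:-→d4:-→d5:-→d6:-→d7:-→d8:-→d9:-→d10:-→d11:-→d12:-→d13:-→d14:-→d15:-→d16:-→d17:-→d18:-→d19:-→d20:H1→d21:-→d22:-→d23:-→d24:-→d25:-→d26:-→d27:-→d28:H6→d29:-  best=H6
  ? 12.0.0.47  path d0:-→d1:-→d2:-→d3:-→d4:-→d5:-→d6:-→d7:-→d8:H1  best=H1
  add 0.0.0.0/0 -> H6 at depth 0
  ? 125.134.160.34  path d0:H6→d1:-→d2:-→d3:-→d4:-→d5:-→d6:-→d7:-→d8:-→d9:-→d10:-→d11:-→d12:-→d13:-→d14:-→d15:-→d16:-→d17:-→d18:-→d19:-→d20:H1→d21:-  best=H1
  ? 101.178.126.151  path d0:H6→d1:-→d2:-→d3:-  best=H6
  ? 125.134.160.86  path d0:H6→d1:-→d2:-→d3:-→d4:-→d5:-→d6:-→d7:-→d8:-→d9:-→d10:-→d11:-→d12:-→d13:-→d14:-→d15:-→d16:-→d17:-→d18:-→d19:-→d20:H1→d21:-  best=H1
  add 12.165.242.192/28 -> H1 at depth 28
  del 12.0.0.0/8 (clear depth 8)
  ? 12.165.242.193  path d0:H6→d1:-→d2:-→d3:-→d4:-→d5:-→d6:-→d7:-→d8:-→d9:-→d10:-→d11:-→d12:-→d13:-→d14:-→d15:-→d16:-→d17:-→d18:-→d19:-→d20:-→d21:-→d22:-→d23:-→d24:-→d25:-→d26:-→d27:-→d28:H1  best=H1
  ? 125.134.160.54  path d0:H6→d1:-→d2:-→d3:-→d4:-→d5:-→d6:-→d7:-→d8:-→d9:-→d10:-→d11:-→d12:-→d13:-→d14:-→d15:-→d16:-→d17:-→d18:-→d19:-→d20:H1→d21:-  best=H1
  ? 125.134.160.2  path d0:H6→d1:-→d2:-→d3:-→d4:-→d5:-→d6:-→d7:-→d8:-→d9:-→d10:-→d11:-→d12:-→d13:-→d14:-→d15:-→d16:-→d17:-→d18:-→d19:-→d20:H1→d21:-  best=H1
  add 12.160.0.0/12 -> H4 at depth 12
  add 12.165.242.192/28 -> H1 at depth 28
  ? 125.134.162.243  path d0:H6→d1:-→d2:-→d3:-→d4:-→d5:-→d6:-→d7:-→d8:-→d9:-→d10:-→d11:-→d12:-→d13:-→d14:-→d15:-→d16:-→d17:-→d18:-→d19:-→d20:H1→d21:-  best=H1
  ? 125.134.166.94  path d0:H6→d1:-→d2:-→d3:-→d4:-→d5:-→d6:-→d7:-→d8:-→d9:-→d10:-→d11:-→d12:-→d13:-→d14:-→d15:-→d16:-→d17:-→d18:-→d19:-→d20:H1→d21:-→d22:-→d23:-→d24:-→d25:-→d26:-→d27:-→d28:H6  best=H6
  add 12.160.0.0/12 -> H3 at depth 12
  add 125.134.166.80/28 -> H3 at depth 28
  ? 12.165.212.254  path d0:H6→d1:-→d2:-→d3:-→d4:-→d5:-→d6:-→d7:-→d8:-→d9:-→d10:-→d11:-→d12:H3→d13:-→d14:-→d15:-→d16:-→d17:-→d18:-  best=H3
  add 12.160.0.0/12 -> H4 at depth 12
  add 12.165.242.207/32 -> H4 at depth 32
  ? 125.134.160.4  path d0:H6→d1:-→d2:-→d3:-→d4:-→d5:-→d6:-→d7:-→d8:-→d9:-→d10:-→d11:-→d12:-→d13:-→d14:-→d15:-→d16:-→d17:-→d18:-→d19:-→d20:H1→d21:-  best=H1
  del 0.0.0.0/0 (clear depth 0)

== LOOKUPS ==
["H1","H3","H6","H1","H6","H1","H1","H6","H1","H1","H1","H1","H1","H6","H3","H1"]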